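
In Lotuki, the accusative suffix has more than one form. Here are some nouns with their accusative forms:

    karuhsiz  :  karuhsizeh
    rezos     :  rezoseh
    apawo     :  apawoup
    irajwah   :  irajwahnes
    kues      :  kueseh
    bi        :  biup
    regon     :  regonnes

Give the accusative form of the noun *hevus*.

The pattern is sibilance of the final sound: -eh when the stem ends in a sibilant (*karuhsiz*, *rezos*, *kues*); -nes when the stem ends in a non-sibilant consonant (*irajwah*, *regon*); -up when the stem ends in a vowel (*apawo*, *bi*).
*hevus* — final sound /s/ (a sibilant) → -eh → *hevuseh*.

hevuseh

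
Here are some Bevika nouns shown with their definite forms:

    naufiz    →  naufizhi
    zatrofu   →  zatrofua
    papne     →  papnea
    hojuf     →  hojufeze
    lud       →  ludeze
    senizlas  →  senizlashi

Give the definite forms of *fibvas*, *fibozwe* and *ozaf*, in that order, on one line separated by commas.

The suffix is conditioned by the final sound: -hi when the stem ends in a sibilant (*naufiz*, *senizlas*); -eze when the stem ends in a non-sibilant consonant (*hojuf*, *lud*); -a when the stem ends in a vowel (*zatrofu*, *papne*).
The final sound of *fibvas* is /s/, which is a sibilant, so the suffix is -hi, giving *fibvashi*.
The final sound of *fibozwe* is /e/, which is a vowel, so the suffix is -a, giving *fibozwea*.
*ozaf*: final sound = /f/, a non-sibilant consonant → -eze → *ozafeze*.

fibvashi, fibozwea, ozafeze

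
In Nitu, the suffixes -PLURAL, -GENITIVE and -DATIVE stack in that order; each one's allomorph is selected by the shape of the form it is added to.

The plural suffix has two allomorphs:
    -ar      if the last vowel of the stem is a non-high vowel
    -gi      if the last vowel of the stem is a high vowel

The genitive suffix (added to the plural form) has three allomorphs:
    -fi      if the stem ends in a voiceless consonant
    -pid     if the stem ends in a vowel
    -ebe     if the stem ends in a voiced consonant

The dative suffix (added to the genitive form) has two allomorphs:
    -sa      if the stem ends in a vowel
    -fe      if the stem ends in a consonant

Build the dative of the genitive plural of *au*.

The last vowel of *au* is /u/, which is a high vowel, so the plural suffix is -gi, giving *augi*.
The plural form *augi* — final sound /i/ (a vowel) → -pid → *augipid*.
The final sound of the genitive form *augipid* is /d/, which is a consonant, so the dative suffix is -fe, giving *augipidfe*.

augipidfe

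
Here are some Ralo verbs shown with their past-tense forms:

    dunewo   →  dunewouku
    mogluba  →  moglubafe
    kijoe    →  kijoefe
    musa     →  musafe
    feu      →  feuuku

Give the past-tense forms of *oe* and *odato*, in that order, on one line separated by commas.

oefe, odatouku

Looking at the last vowel of each stem: -uku when the last vowel of the stem is a rounded vowel (*dunewo*, *feu*); -fe when the last vowel of the stem is an unrounded vowel (*mogluba*, *kijoe*, *musa*).
*oe*: last vowel = /e/, an unrounded vowel → -fe → *oefe*.
The last vowel of *odato* is /o/, which is a rounded vowel, so the suffix is -uku, giving *odatouku*.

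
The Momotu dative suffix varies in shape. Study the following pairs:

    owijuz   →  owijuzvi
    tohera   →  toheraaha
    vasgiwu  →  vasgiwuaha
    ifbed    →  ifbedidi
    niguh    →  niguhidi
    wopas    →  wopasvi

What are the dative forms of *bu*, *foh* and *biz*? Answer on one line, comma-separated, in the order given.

buaha, fohidi, bizvi

The pattern is sibilance of the final sound: -vi when the stem ends in a sibilant (*owijuz*, *wopas*); -idi when the stem ends in a non-sibilant consonant (*ifbed*, *niguh*); -aha when the stem ends in a vowel (*tohera*, *vasgiwu*).
The final sound of *bu* is /u/, which is a vowel, so the suffix is -aha, giving *buaha*.
*foh*: final sound = /h/, a non-sibilant consonant → -idi → *fohidi*.
*biz* — final sound /z/ (a sibilant) → -vi → *bizvi*.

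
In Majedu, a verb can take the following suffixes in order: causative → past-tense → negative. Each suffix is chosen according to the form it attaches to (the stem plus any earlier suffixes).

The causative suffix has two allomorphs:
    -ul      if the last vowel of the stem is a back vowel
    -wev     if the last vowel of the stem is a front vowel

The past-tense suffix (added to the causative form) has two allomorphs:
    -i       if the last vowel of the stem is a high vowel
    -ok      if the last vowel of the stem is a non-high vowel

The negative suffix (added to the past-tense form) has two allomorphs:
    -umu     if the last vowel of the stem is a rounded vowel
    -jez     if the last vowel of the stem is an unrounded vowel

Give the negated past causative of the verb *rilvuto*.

Since the last vowel of *rilvuto* is /o/ (a back vowel), it takes -ul, giving *rilvutoul*.
The last vowel of the causative form *rilvutoul* is /u/, which is a high vowel, so the past-tense suffix is -i, giving *rilvutouli*.
The past-tense form *rilvutouli* — last vowel /i/ (an unrounded vowel) → -jez → *rilvutoulijez*.

rilvutoulijez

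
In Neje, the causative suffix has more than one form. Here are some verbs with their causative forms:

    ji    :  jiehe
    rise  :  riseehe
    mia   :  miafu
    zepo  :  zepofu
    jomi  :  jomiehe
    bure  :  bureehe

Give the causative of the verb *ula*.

ulafu

The suffix is conditioned by the last vowel: -ehe when the last vowel of the stem is a front vowel (*ji*, *rise*, *jomi*, *bure*); -fu when the last vowel of the stem is a back vowel (*mia*, *zepo*).
*ula* — last vowel /a/ (a back vowel) → -fu → *ulafu*.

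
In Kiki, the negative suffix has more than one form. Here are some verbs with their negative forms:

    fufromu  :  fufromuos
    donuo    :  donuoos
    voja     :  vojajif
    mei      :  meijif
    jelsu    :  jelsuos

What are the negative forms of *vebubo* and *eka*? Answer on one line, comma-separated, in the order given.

The suffix is conditioned by the last vowel: -os when the last vowel of the stem is a rounded vowel (*fufromu*, *donuo*, *jelsu*); -jif when the last vowel of the stem is an unrounded vowel (*voja*, *mei*).
The last vowel of *vebubo* is /o/, which is a rounded vowel, so the suffix is -os, giving *vebuboos*.
The last vowel of *eka* is /a/, which is an unrounded vowel, so the suffix is -jif, giving *ekajif*.

vebuboos, ekajif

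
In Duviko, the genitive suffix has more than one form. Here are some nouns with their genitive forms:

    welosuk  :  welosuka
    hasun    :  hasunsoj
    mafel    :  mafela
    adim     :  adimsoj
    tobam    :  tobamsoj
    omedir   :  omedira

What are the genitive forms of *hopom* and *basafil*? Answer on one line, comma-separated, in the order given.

The suffix is conditioned by the final consonant: -soj when the stem ends in a nasal (*hasun*, *adim*, *tobam*); -a when the stem ends in a non-nasal consonant (*welosuk*, *mafel*, *omedir*).
*hopom* — final consonant /m/ (a nasal) → -soj → *hopomsoj*.
*basafil* — final consonant /l/ (non-nasal) → -a → *basafila*.

hopomsoj, basafila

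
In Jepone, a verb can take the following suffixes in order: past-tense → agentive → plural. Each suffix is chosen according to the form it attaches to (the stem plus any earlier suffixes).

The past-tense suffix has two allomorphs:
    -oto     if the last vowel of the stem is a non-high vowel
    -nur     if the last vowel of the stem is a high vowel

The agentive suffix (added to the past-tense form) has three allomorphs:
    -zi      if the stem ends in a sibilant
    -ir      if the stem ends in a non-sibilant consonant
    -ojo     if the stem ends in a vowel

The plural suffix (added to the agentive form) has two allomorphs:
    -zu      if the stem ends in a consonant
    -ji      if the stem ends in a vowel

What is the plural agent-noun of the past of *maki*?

*maki* — last vowel /i/ (a high vowel) → -nur → *makinur*.
The past-tense form *makinur*: final sound = /r/, a non-sibilant consonant → -ir → *makinurir*.
The agentive form *makinurir* — final sound /r/ (a consonant) → -zu → *makinurirzu*.

makinurirzu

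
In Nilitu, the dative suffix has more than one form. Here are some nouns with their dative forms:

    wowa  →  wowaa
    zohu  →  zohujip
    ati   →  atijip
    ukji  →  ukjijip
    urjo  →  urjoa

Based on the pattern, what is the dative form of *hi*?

hijip

The alternation tracks the last vowel of the stem — -jip when the last vowel of the stem is a high vowel (*zohu*, *ati*, *ukji*); -a when the last vowel of the stem is a non-high vowel (*wowa*, *urjo*).
*hi*: last vowel = /i/, a high vowel → -jip → *hijip*.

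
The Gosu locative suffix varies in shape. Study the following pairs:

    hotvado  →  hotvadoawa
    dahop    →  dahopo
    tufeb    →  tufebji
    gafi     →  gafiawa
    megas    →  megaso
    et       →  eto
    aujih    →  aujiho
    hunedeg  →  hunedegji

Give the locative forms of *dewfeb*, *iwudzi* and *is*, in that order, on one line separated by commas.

dewfebji, iwudziawa, iso

The suffix is conditioned by the final sound: -o when the stem ends in a voiceless consonant (*dahop*, *megas*, *et*, *aujih*); -ji when the stem ends in a voiced consonant (*tufeb*, *hunedeg*); -awa when the stem ends in a vowel (*hotvado*, *gafi*).
*dewfeb* — final sound /b/ (a voiced consonant) → -ji → *dewfebji*.
*iwudzi* — final sound /i/ (a vowel) → -awa → *iwudziawa*.
*is*: final sound = /s/, a voiceless consonant → -o → *iso*.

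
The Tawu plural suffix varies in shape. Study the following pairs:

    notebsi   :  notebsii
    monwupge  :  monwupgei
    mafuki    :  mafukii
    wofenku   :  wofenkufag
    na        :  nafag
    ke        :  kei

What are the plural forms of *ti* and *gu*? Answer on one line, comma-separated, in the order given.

The suffix is conditioned by the last vowel: -i when the last vowel of the stem is a front vowel (*notebsi*, *monwupge*, *mafuki*, *ke*); -fag when the last vowel of the stem is a back vowel (*wofenku*, *na*).
*ti* — last vowel /i/ (a front vowel) → -i → *tii*.
Since the last vowel of *gu* is /u/ (a back vowel), it takes -fag, giving *gufag*.

tii, gufag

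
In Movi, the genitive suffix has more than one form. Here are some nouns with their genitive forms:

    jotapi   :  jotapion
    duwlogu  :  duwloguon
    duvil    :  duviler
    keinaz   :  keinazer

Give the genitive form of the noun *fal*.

The suffix is conditioned by the final sound: -er when the stem ends in a consonant (*duvil*, *keinaz*); -on when the stem ends in a vowel (*jotapi*, *duwlogu*).
*fal* — final sound /l/ (a consonant) → -er → *faler*.

faler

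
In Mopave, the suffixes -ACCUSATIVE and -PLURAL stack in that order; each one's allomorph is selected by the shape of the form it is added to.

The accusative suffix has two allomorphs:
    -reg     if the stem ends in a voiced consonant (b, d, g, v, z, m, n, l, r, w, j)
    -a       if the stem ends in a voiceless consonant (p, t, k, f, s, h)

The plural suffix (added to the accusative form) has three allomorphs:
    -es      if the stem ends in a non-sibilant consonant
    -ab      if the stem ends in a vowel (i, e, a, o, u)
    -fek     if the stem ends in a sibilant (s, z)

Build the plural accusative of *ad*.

Since the final consonant of *ad* is /d/ (voiced), it takes -reg, giving *adreg*.
The accusative form *adreg*: final sound = /g/, a non-sibilant consonant → -es → *adreges*.

adreges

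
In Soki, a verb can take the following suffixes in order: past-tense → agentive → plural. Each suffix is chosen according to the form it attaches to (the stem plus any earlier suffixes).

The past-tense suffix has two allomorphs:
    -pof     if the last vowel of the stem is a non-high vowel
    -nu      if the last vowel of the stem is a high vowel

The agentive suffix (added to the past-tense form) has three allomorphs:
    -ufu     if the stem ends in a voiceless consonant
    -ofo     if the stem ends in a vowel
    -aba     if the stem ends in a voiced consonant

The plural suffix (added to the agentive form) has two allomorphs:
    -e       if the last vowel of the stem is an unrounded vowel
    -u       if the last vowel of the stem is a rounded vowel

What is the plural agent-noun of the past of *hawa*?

hawapofufuu

*hawa*: last vowel = /a/, a non-high vowel → -pof → *hawapof*.
The past-tense form *hawapof*: final sound = /f/, a voiceless consonant → -ufu → *hawapofufu*.
The last vowel of the agentive form *hawapofufu* is /u/, which is a rounded vowel, so the plural suffix is -u, giving *hawapofufuu*.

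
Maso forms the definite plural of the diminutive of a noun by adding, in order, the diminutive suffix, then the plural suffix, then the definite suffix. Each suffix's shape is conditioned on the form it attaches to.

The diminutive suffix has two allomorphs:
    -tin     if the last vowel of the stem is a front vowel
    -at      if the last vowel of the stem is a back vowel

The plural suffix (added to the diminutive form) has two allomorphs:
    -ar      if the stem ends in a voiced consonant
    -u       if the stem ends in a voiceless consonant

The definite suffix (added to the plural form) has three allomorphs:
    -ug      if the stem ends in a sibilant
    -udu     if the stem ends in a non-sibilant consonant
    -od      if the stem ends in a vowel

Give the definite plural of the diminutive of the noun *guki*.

Since the last vowel of *guki* is /i/ (a front vowel), it takes -tin, giving *gukitin*.
Since the final consonant of the diminutive form *gukitin* is /n/ (voiced), it takes -ar, giving *gukitinar*.
The final sound of the plural form *gukitinar* is /r/, which is a non-sibilant consonant, so the definite suffix is -udu, giving *gukitinarudu*.

gukitinarudu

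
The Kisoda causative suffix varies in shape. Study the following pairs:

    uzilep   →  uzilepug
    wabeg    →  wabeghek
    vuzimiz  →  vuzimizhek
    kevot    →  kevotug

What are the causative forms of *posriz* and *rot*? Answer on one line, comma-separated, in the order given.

posrizhek, rotug

Looking at the final consonant of each stem: -ug when the stem ends in a voiceless consonant (*uzilep*, *kevot*); -hek when the stem ends in a voiced consonant (*wabeg*, *vuzimiz*).
Since the final consonant of *posriz* is /z/ (voiced), it takes -hek, giving *posrizhek*.
The final consonant of *rot* is /t/, which is voiceless, so the suffix is -ug, giving *rotug*.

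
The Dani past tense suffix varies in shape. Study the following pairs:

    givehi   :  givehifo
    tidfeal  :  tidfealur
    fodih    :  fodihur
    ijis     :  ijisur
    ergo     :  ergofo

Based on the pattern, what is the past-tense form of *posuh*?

The suffix is conditioned by the final sound: -ur when the stem ends in a consonant (*tidfeal*, *fodih*, *ijis*); -fo when the stem ends in a vowel (*givehi*, *ergo*).
*posuh*: final sound = /h/, a consonant → -ur → *posuhur*.

posuhur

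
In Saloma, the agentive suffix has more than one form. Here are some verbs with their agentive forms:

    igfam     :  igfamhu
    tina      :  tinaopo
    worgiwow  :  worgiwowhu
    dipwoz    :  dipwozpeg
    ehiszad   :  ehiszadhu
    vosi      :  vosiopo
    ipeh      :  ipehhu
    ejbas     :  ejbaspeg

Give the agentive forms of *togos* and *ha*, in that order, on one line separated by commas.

togospeg, haopo

The suffix is conditioned by the final sound: -peg when the stem ends in a sibilant (*dipwoz*, *ejbas*); -hu when the stem ends in a non-sibilant consonant (*igfam*, *worgiwow*, *ehiszad*, *ipeh*); -opo when the stem ends in a vowel (*tina*, *vosi*).
*togos* — final sound /s/ (a sibilant) → -peg → *togospeg*.
*ha*: final sound = /a/, a vowel → -opo → *haopo*.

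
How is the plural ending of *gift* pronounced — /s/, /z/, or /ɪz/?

The stem *gift* ends in a voiceless non-sibilant consonant.
The plural suffix surfaces as /ɪz/ after sibilants, /s/ after other voiceless consonants, and /z/ after other voiced sounds.
So the plural -s on *gift* is pronounced /s/.

/s/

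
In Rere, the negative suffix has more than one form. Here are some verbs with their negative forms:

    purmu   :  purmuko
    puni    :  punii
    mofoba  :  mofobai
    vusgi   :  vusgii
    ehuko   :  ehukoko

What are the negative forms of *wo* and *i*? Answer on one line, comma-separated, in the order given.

woko, ii

The suffix is conditioned by the last vowel: -ko when the last vowel of the stem is a rounded vowel (*purmu*, *ehuko*); -i when the last vowel of the stem is an unrounded vowel (*puni*, *mofoba*, *vusgi*).
*wo* — last vowel /o/ (a rounded vowel) → -ko → *woko*.
Since the last vowel of *i* is /i/ (an unrounded vowel), it takes -i, giving *ii*.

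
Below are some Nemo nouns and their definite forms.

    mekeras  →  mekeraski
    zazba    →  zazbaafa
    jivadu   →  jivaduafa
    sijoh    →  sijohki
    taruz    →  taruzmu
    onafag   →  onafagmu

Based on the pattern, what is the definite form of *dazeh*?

dazehki

Looking at the final sound of each stem: -ki when the stem ends in a voiceless consonant (*mekeras*, *sijoh*); -mu when the stem ends in a voiced consonant (*taruz*, *onafag*); -afa when the stem ends in a vowel (*zazba*, *jivadu*).
The final sound of *dazeh* is /h/, which is a voiceless consonant, so the suffix is -ki, giving *dazehki*.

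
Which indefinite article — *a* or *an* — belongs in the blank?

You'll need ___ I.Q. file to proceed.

an

The indefinite article is chosen by the initial *sound* of the following word, not its spelling.
The initialism *I.Q.* is read letter by letter; the first letter, I, is pronounced /aɪ/, which begins with a vowel sound.
So the article is *an*: You'll need an I.Q. file to proceed.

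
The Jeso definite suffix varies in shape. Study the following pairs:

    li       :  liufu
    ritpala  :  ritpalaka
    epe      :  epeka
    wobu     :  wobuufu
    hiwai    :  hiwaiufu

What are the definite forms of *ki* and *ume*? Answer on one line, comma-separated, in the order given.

kiufu, umeka

The alternation tracks the last vowel of the stem — -ufu when the last vowel of the stem is a high vowel (*li*, *wobu*, *hiwai*); -ka when the last vowel of the stem is a non-high vowel (*ritpala*, *epe*).
The last vowel of *ki* is /i/, which is a high vowel, so the suffix is -ufu, giving *kiufu*.
The last vowel of *ume* is /e/, which is a non-high vowel, so the suffix is -ka, giving *umeka*.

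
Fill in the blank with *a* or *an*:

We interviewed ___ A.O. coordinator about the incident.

The indefinite article is chosen by the initial *sound* of the following word, not its spelling.
The initialism *A.O.* is read letter by letter; the first letter, A, is pronounced /eɪ/, which begins with a vowel sound.
So the article is *an*: We interviewed an A.O. coordinator about the incident.

an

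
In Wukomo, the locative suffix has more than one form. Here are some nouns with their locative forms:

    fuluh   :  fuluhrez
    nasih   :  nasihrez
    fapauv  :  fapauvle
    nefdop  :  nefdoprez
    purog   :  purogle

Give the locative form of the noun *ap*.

aprez

The suffix is conditioned by the final consonant: -rez when the stem ends in a voiceless consonant (*fuluh*, *nasih*, *nefdop*); -le when the stem ends in a voiced consonant (*fapauv*, *purog*).
*ap* — final consonant /p/ (voiceless) → -rez → *aprez*.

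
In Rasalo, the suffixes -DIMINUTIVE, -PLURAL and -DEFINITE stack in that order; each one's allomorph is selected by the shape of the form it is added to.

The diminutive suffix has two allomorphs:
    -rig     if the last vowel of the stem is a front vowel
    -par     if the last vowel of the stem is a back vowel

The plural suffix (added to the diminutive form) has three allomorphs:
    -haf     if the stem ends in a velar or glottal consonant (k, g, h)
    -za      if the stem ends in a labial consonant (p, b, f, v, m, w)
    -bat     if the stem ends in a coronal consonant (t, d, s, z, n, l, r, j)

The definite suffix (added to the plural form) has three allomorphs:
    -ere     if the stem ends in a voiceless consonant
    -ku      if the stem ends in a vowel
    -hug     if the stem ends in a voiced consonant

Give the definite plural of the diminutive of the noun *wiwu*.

wiwuparbatere

*wiwu*: last vowel = /u/, a back vowel → -par → *wiwupar*.
The final consonant of the diminutive form *wiwupar* is /r/, which is coronal, so the plural suffix is -bat, giving *wiwuparbat*.
The final sound of the plural form *wiwuparbat* is /t/, which is a voiceless consonant, so the definite suffix is -ere, giving *wiwuparbatere*.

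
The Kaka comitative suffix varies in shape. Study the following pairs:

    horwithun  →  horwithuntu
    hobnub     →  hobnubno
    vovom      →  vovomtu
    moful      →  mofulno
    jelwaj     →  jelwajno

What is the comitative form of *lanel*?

Looking at the final consonant of each stem: -tu when the stem ends in a nasal (*horwithun*, *vovom*); -no when the stem ends in a non-nasal consonant (*hobnub*, *moful*, *jelwaj*).
*lanel* — final consonant /l/ (non-nasal) → -no → *lanelno*.

lanelno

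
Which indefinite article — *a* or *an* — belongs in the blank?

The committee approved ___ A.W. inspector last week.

an

The indefinite article is chosen by the initial *sound* of the following word, not its spelling.
The initialism *A.W.* is read letter by letter; the first letter, A, is pronounced /eɪ/, which begins with a vowel sound.
So the article is *an*: The committee approved an A.W. inspector last week.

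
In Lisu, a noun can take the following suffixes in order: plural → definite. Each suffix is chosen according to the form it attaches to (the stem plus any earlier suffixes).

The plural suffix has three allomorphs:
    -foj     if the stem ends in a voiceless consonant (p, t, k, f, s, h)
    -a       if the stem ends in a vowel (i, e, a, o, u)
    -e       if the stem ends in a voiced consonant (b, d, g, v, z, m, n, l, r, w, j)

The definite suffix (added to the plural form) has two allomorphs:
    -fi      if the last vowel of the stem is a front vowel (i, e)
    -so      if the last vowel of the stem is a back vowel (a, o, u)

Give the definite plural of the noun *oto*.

The final sound of *oto* is /o/, which is a vowel, so the plural suffix is -a, giving *otoa*.
Since the last vowel of the plural form *otoa* is /a/ (a back vowel), it takes -so, giving *otoaso*.

otoaso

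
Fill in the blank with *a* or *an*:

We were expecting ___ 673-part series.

The indefinite article is chosen by the initial *sound* of the following word, not its spelling.
The number *673* is spoken "six hundred …", beginning with /sɪks/ — a consonant sound.
So the article is *a*: We were expecting a 673-part series.

a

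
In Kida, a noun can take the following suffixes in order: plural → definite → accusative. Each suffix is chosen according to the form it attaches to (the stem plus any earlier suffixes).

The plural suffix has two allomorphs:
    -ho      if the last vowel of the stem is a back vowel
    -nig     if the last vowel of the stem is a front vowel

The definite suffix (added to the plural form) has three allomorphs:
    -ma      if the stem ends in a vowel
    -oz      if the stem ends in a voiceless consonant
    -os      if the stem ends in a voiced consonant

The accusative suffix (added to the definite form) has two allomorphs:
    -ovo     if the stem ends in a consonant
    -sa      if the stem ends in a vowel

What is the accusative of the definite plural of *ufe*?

*ufe*: last vowel = /e/, a front vowel → -nig → *ufenig*.
Since the final sound of the plural form *ufenig* is /g/ (a voiced consonant), it takes -os, giving *ufenigos*.
Since the final sound of the definite form *ufenigos* is /s/ (a consonant), it takes -ovo, giving *ufenigosovo*.

ufenigosovo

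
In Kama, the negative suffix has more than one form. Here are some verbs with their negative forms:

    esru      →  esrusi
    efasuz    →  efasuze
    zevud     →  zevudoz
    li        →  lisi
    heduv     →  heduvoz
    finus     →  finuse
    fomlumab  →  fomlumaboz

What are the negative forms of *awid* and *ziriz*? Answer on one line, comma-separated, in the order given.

awidoz, zirize

The alternation tracks the final sound of the stem — -e when the stem ends in a sibilant (*efasuz*, *finus*); -oz when the stem ends in a non-sibilant consonant (*zevud*, *heduv*, *fomlumab*); -si when the stem ends in a vowel (*esru*, *li*).
The final sound of *awid* is /d/, which is a non-sibilant consonant, so the suffix is -oz, giving *awidoz*.
*ziriz* — final sound /z/ (a sibilant) → -e → *zirize*.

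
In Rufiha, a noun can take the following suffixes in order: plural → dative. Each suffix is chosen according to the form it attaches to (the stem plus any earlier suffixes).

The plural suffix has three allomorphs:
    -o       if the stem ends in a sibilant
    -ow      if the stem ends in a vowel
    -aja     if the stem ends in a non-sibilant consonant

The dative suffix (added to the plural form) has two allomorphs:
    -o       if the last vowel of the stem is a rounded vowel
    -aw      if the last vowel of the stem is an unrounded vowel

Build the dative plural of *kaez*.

*kaez* — final sound /z/ (a sibilant) → -o → *kaezo*.
Since the last vowel of the plural form *kaezo* is /o/ (a rounded vowel), it takes -o, giving *kaezoo*.

kaezoo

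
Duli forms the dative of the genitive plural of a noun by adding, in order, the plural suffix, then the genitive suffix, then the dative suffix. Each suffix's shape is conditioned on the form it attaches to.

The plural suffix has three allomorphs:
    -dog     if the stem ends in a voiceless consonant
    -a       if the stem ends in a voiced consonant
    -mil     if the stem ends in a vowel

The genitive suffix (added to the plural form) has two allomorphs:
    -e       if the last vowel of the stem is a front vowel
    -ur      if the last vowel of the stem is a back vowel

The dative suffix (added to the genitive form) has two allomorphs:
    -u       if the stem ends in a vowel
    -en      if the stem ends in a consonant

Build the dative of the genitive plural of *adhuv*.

adhuvauren

*adhuv* — final sound /v/ (a voiced consonant) → -a → *adhuva*.
Since the last vowel of the plural form *adhuva* is /a/ (a back vowel), it takes -ur, giving *adhuvaur*.
The genitive form *adhuvaur*: final sound = /r/, a consonant → -en → *adhuvauren*.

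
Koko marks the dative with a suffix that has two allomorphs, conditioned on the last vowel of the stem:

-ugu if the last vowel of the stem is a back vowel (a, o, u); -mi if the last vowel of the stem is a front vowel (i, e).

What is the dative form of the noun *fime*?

The last vowel of *fime* is /e/, which is a front vowel, so the suffix is -mi, giving *fimemi*.

fimemi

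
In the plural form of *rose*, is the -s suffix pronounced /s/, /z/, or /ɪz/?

/ɪz/

The stem *rose* ends in a sibilant (/s, z, ʃ, ʒ, tʃ, dʒ/).
The plural suffix surfaces as /ɪz/ after sibilants, /s/ after other voiceless consonants, and /z/ after other voiced sounds.
So the plural -s on *rose* is pronounced /ɪz/.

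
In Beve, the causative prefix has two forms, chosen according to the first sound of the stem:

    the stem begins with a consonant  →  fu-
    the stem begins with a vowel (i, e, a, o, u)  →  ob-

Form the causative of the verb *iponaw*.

obiponaw

The first sound of *iponaw* is /i/, which is a vowel, so the prefix is ob-, giving *obiponaw*.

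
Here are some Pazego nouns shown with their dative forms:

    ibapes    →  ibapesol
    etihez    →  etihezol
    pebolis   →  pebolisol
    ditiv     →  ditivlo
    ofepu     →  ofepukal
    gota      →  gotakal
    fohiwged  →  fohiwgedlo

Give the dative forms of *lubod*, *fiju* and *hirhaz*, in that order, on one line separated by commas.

The alternation tracks the final sound of the stem — -ol when the stem ends in a sibilant (*ibapes*, *etihez*, *pebolis*); -lo when the stem ends in a non-sibilant consonant (*ditiv*, *fohiwged*); -kal when the stem ends in a vowel (*ofepu*, *gota*).
*lubod* — final sound /d/ (a non-sibilant consonant) → -lo → *lubodlo*.
*fiju* — final sound /u/ (a vowel) → -kal → *fijukal*.
Since the final sound of *hirhaz* is /z/ (a sibilant), it takes -ol, giving *hirhazol*.

lubodlo, fijukal, hirhazol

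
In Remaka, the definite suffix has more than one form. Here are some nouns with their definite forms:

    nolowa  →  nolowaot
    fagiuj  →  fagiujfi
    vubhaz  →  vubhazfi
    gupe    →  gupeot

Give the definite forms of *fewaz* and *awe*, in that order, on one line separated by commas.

Looking at the final sound of each stem: -fi when the stem ends in a consonant (*fagiuj*, *vubhaz*); -ot when the stem ends in a vowel (*nolowa*, *gupe*).
*fewaz* — final sound /z/ (a consonant) → -fi → *fewazfi*.
*awe* — final sound /e/ (a vowel) → -ot → *aweot*.

fewazfi, aweot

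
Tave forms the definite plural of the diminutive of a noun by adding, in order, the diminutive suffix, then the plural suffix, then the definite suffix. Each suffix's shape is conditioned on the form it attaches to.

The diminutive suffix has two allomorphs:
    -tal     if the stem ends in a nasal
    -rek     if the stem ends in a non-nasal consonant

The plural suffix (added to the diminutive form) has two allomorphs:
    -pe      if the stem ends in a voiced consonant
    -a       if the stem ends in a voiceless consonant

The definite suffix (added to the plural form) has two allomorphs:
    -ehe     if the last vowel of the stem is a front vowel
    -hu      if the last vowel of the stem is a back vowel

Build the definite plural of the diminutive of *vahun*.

vahuntalpeehe

The final consonant of *vahun* is /n/, which is a nasal, so the diminutive suffix is -tal, giving *vahuntal*.
The diminutive form *vahuntal* — final consonant /l/ (voiced) → -pe → *vahuntalpe*.
The plural form *vahuntalpe* — last vowel /e/ (a front vowel) → -ehe → *vahuntalpeehe*.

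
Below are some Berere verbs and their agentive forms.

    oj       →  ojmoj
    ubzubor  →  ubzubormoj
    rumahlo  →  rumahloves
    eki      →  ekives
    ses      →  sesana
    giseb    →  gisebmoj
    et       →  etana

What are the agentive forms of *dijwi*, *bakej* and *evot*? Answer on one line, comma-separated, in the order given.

dijwives, bakejmoj, evotana

Looking at the final sound of each stem: -ana when the stem ends in a voiceless consonant (*ses*, *et*); -moj when the stem ends in a voiced consonant (*oj*, *ubzubor*, *giseb*); -ves when the stem ends in a vowel (*rumahlo*, *eki*).
*dijwi*: final sound = /i/, a vowel → -ves → *dijwives*.
The final sound of *bakej* is /j/, which is a voiced consonant, so the suffix is -moj, giving *bakejmoj*.
Since the final sound of *evot* is /t/ (a voiceless consonant), it takes -ana, giving *evotana*.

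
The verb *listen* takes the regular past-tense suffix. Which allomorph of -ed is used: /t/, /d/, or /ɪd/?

The stem *listen* ends in a voiced sound other than /d/.
The -ed suffix is realized as /ɪd/ after /t, d/; as /t/ after other voiceless consonants; and as /d/ after other voiced sounds.
So -ed on *listen* is pronounced /d/.

/d/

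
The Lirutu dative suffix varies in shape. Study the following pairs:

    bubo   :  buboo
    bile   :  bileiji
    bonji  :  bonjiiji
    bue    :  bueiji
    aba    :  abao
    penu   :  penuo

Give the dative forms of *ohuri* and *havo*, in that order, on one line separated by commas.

Looking at the last vowel of each stem: -iji when the last vowel of the stem is a front vowel (*bile*, *bonji*, *bue*); -o when the last vowel of the stem is a back vowel (*bubo*, *aba*, *penu*).
The last vowel of *ohuri* is /i/, which is a front vowel, so the suffix is -iji, giving *ohuriiji*.
Since the last vowel of *havo* is /o/ (a back vowel), it takes -o, giving *havoo*.

ohuriiji, havoo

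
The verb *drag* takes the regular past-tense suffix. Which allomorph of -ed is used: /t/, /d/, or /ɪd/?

The stem *drag* ends in a voiced sound other than /d/.
The -ed suffix is realized as /ɪd/ after /t, d/; as /t/ after other voiceless consonants; and as /d/ after other voiced sounds.
So -ed on *drag* is pronounced /d/.

/d/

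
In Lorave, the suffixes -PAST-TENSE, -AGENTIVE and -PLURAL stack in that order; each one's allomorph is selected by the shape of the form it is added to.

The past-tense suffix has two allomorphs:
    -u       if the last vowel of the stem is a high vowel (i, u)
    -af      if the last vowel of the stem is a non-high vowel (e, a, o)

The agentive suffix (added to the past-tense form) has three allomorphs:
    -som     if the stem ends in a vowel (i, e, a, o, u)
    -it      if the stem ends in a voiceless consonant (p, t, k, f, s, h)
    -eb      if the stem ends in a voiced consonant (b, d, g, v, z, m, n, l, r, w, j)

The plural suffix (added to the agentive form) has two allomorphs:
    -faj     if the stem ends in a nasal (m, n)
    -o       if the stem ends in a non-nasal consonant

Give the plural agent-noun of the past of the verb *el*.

elafito

*el* — last vowel /e/ (a non-high vowel) → -af → *elaf*.
The final sound of the past-tense form *elaf* is /f/, which is a voiceless consonant, so the agentive suffix is -it, giving *elafit*.
The final consonant of the agentive form *elafit* is /t/, which is non-nasal, so the plural suffix is -o, giving *elafito*.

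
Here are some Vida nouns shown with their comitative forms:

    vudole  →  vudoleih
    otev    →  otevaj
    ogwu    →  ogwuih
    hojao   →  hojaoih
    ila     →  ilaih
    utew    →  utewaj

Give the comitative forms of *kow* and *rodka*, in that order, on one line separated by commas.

Looking at the final sound of each stem: -aj when the stem ends in a consonant (*otev*, *utew*); -ih when the stem ends in a vowel (*vudole*, *ogwu*, *hojao*, *ila*).
The final sound of *kow* is /w/, which is a consonant, so the suffix is -aj, giving *kowaj*.
The final sound of *rodka* is /a/, which is a vowel, so the suffix is -ih, giving *rodkaih*.

kowaj, rodkaih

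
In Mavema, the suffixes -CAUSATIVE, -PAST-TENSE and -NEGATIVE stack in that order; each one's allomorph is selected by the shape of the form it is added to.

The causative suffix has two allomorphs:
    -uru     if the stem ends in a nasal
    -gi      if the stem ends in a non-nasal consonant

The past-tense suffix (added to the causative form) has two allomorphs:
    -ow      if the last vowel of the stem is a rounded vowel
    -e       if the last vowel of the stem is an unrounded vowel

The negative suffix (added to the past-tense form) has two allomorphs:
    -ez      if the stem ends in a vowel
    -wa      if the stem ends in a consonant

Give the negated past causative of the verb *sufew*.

*sufew* — final consonant /w/ (non-nasal) → -gi → *sufewgi*.
The causative form *sufewgi*: last vowel = /i/, an unrounded vowel → -e → *sufewgie*.
The final sound of the past-tense form *sufewgie* is /e/, which is a vowel, so the negative suffix is -ez, giving *sufewgieez*.

sufewgieez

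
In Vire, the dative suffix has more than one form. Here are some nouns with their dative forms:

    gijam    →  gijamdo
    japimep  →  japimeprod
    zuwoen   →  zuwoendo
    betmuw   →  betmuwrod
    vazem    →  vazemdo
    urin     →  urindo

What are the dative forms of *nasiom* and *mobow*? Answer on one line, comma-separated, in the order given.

nasiomdo, mobowrod

The suffix is conditioned by the final consonant: -do when the stem ends in a nasal (*gijam*, *zuwoen*, *vazem*, *urin*); -rod when the stem ends in a non-nasal consonant (*japimep*, *betmuw*).
*nasiom*: final consonant = /m/, a nasal → -do → *nasiomdo*.
Since the final consonant of *mobow* is /w/ (non-nasal), it takes -rod, giving *mobowrod*.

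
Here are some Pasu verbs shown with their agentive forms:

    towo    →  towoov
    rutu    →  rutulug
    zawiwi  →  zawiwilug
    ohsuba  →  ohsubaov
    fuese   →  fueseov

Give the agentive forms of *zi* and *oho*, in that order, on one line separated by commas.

zilug, ohoov

The pattern is height harmony: -lug when the last vowel of the stem is a high vowel (*rutu*, *zawiwi*); -ov when the last vowel of the stem is a non-high vowel (*towo*, *ohsuba*, *fuese*).
Since the last vowel of *zi* is /i/ (a high vowel), it takes -lug, giving *zilug*.
*oho* — last vowel /o/ (a non-high vowel) → -ov → *ohoov*.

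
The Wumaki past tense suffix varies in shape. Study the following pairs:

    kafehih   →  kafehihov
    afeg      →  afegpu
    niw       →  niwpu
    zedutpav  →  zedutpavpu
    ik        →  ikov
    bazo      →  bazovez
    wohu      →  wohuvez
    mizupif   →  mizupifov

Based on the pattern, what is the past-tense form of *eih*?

Looking at the final sound of each stem: -ov when the stem ends in a voiceless consonant (*kafehih*, *ik*, *mizupif*); -pu when the stem ends in a voiced consonant (*afeg*, *niw*, *zedutpav*); -vez when the stem ends in a vowel (*bazo*, *wohu*).
*eih*: final sound = /h/, a voiceless consonant → -ov → *eihov*.

eihov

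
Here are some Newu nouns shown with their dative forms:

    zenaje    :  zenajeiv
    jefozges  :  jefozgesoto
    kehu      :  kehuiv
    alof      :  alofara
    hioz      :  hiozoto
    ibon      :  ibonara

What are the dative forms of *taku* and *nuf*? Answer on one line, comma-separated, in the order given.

takuiv, nufara

The suffix is conditioned by the final sound: -oto when the stem ends in a sibilant (*jefozges*, *hioz*); -ara when the stem ends in a non-sibilant consonant (*alof*, *ibon*); -iv when the stem ends in a vowel (*zenaje*, *kehu*).
The final sound of *taku* is /u/, which is a vowel, so the suffix is -iv, giving *takuiv*.
Since the final sound of *nuf* is /f/ (a non-sibilant consonant), it takes -ara, giving *nufara*.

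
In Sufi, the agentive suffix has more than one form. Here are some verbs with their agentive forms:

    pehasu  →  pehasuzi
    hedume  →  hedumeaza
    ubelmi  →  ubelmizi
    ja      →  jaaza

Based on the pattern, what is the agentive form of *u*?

uzi

Looking at the last vowel of each stem: -zi when the last vowel of the stem is a high vowel (*pehasu*, *ubelmi*); -aza when the last vowel of the stem is a non-high vowel (*hedume*, *ja*).
*u* — last vowel /u/ (a high vowel) → -zi → *uzi*.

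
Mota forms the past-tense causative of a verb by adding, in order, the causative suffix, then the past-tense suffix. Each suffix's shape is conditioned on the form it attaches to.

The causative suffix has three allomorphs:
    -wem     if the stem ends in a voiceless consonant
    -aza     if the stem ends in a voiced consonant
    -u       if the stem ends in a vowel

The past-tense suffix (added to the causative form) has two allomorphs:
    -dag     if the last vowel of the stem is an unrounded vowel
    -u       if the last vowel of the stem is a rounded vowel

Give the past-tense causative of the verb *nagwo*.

nagwouu

*nagwo*: final sound = /o/, a vowel → -u → *nagwou*.
Since the last vowel of the causative form *nagwou* is /u/ (a rounded vowel), it takes -u, giving *nagwouu*.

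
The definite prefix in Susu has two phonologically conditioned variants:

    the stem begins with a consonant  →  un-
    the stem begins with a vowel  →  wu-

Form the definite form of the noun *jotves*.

unjotves

*jotves* — first sound /j/ (a consonant) → un- → *unjotves*.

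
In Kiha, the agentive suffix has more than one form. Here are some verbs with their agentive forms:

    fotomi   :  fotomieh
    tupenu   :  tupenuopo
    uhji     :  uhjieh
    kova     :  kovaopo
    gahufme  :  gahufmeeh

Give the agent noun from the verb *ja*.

jaopo

The alternation tracks the last vowel of the stem — -eh when the last vowel of the stem is a front vowel (*fotomi*, *uhji*, *gahufme*); -opo when the last vowel of the stem is a back vowel (*tupenu*, *kova*).
The last vowel of *ja* is /a/, which is a back vowel, so the suffix is -opo, giving *jaopo*.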